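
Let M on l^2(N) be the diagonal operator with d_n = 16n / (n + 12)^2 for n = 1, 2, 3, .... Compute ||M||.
||M|| = 1/3 (attained at n = 12)

For M diagonal, ||M|| = sup_n |d_n|. Treat f(x) = 16x / (x + 12)^2 for real x > 0. By the quotient rule, f'(x) = 16(12 - x)/(x + 12)^3, which is positive for x < 12 and negative for x > 12. So f has a unique maximum at x = 12, and since 12 is a positive integer, the supremum over n ≥ 1 is attained at n = 12: d_12 = 16·12/(12 + 12)^2 = 16·12/576 = 1/3. Hence ||M|| = 1/3.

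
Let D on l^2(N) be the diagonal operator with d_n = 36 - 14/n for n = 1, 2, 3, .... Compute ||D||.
||D|| = 36

For a diagonal operator on l^2 with entries d_n, ||D|| = sup_n |d_n|. Here d_1 = 22, d_2 = 29, ..., and d_n = 36 - 14/n increases monotonically toward 36. All terms lie in [22, 36), so |d_n| = d_n and the supremum is the limit 36, which is not attained by any individual d_n. Hence ||D|| = 36.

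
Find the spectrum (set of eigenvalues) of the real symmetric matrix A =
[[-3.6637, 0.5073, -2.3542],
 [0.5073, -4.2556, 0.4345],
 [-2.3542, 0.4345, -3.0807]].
sigma(A) ≈ {-6, -4, -1}

A is real symmetric, so its spectrum consists of real eigenvalues. Expanding the characteristic polynomial of the displayed matrix gives
  det(λ I - A) = p(λ) = λ^3 + (11)λ^2 + (34)λ + (24).
Solving p(λ) = 0 yields eigenvalues ≈ -6, -4, -1. (A is shown rounded to 4 decimals, so these recover the underlying integer eigenvalues to within that precision.)
Verification: the trace of A = -11 equals the sum of eigenvalues -11, and det(A) ≈ -23.9996 matches the eigenvalue product -24.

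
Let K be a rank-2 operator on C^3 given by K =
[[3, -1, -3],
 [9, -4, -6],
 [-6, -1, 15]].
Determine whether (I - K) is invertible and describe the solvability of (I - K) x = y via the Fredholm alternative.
(I - K) is invertible (det(I - K) = -55 ≠ 0), so for every y in C^3 the equation (I - K) x = y has a unique solution.

K has rank 2 and factors as K = U V^T = u1 v1^T + u2 v2^T with u1 = (1, 3, -2), v1 = (3, -1, -3), u2 = (0, 1, 3), v2 = (0, -1, 3) (multiplying out reproduces the displayed K). The nonzero eigenvalues of U V^T coincide with those of the 2 x 2 matrix G = V^T U = [[v1·u1, v1·u2], [v2·u1, v2·u2]] = [[6, -10], [-9, 8]], and by the Sylvester determinant identity det(I_3 - U V^T) = det(I_2 - V^T U) = det([[-5, 10], [9, -7]]) = (-5)(-7) - (10)(9) = -55. (Direct check: I - K =
[[-2, 1, 3],
 [-9, 5, 6],
 [6, 1, -14]]
has determinant -55.) The finite-dimensional Fredholm alternative says: either (I - K) is invertible, or ker(I - K) ≠ {0} and then range(I - K) = ker((I - K)^*)^⊥, with dim ker(I - K) = dim ker((I - K)^*). Since det(I - K) ≠ 0, 1 is not an eigenvalue of K and ker(I - K) = {0}, so we are in the first case: for every y there is a unique x = (I - K)^(-1) y. (Explicitly, by the Woodbury identity, (I - U V^T)^(-1) = I + U (I_2 - G)^(-1) V^T.)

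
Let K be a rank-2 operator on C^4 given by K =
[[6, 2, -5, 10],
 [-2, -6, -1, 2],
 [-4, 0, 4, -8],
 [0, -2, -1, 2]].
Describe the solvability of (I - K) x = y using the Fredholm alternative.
(I - K) is invertible (det(I - K) = -53 ≠ 0), so for every y in C^4 the equation (I - K) x = y has a unique solution.

K has rank 2 and factors as K = U V^T = u1 v1^T + u2 v2^T with u1 = (2, 2, -2, 1), v1 = (0, -2, -1, 2), u2 = (3, -1, -2, 0), v2 = (2, 2, -1, 2) (multiplying out reproduces the displayed K). The nonzero eigenvalues of U V^T coincide with those of the 2 x 2 matrix G = V^T U = [[v1·u1, v1·u2], [v2·u1, v2·u2]] = [[0, 4], [12, 6]], and by the Sylvester determinant identity det(I_4 - U V^T) = det(I_2 - V^T U) = det([[1, -4], [-12, -5]]) = (1)(-5) - (-4)(-12) = -53. (Direct check: I - K =
[[-5, -2, 5, -10],
 [2, 7, 1, -2],
 [4, 0, -3, 8],
 [0, 2, 1, -1]]
has determinant -53.) The finite-dimensional Fredholm alternative says: either (I - K) is invertible, or ker(I - K) ≠ {0} and then range(I - K) = ker((I - K)^*)^⊥, with dim ker(I - K) = dim ker((I - K)^*). Since det(I - K) ≠ 0, 1 is not an eigenvalue of K and ker(I - K) = {0}, so we are in the first case: for every y there is a unique x = (I - K)^(-1) y. (Explicitly, by the Woodbury identity, (I - U V^T)^(-1) = I + U (I_2 - G)^(-1) V^T.)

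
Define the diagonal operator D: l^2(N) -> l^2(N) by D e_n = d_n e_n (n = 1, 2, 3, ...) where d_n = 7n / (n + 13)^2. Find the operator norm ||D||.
||D|| = 7/52 (attained at n = 13)

For D diagonal, ||D|| = sup_n |d_n|. Treat f(x) = 7x / (x + 13)^2 for real x > 0. By the quotient rule, f'(x) = 7(13 - x)/(x + 13)^3, which is positive for x < 13 and negative for x > 13. So f has a unique maximum at x = 13, and since 13 is a positive integer, the supremum over n ≥ 1 is attained at n = 13: d_13 = 7·13/(13 + 13)^2 = 7·13/676 = 7/52. Hence ||D|| = 7/52.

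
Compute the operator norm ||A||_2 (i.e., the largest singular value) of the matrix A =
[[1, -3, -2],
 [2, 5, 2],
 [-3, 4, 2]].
||A||_2 ≈ 7.9004 (= sqrt(largest eigenvalue of A^T A))

||A||_2 = sigma_max(A) = sqrt(lambda_max(A^T A)). Form the symmetric matrix M = A^T A =
[[14, -5, -4],
 [-5, 50, 24],
 [-4, 24, 12]].
Its characteristic polynomial (trace, sum of principal 2x2 minors, determinant of M give the coefficients) is
  p(λ) = det(λ I - M) = λ^3 - 76λ^2 + 851λ - 196.
No integer candidate from the rational root theorem (±divisors of 196) is a root, so the roots are irrational. The cubic discriminant is Δ = 1600787284 > 0, so there are three distinct real roots. p(0) = -196 and p(1) = 580 have opposite signs, so a root lies in (0, 1); Newton's method refines it to λ ≈ 0.2352. p(13) = 220 and p(14) = -434 have opposite signs, so a root lies in (13, 14); Newton's method refines it to λ ≈ 13.3488. p(62) = -1250 and p(63) = 1820 have opposite signs, so a root lies in (62, 63); Newton's method refines it to λ ≈ 62.416. Check (Vieta): the three roots sum to 76, matching tr M = 76.
So the eigenvalues of A^T A are ≈ 0.2352, 13.3488, 62.416 (all ≥ 0, as they must be for A^T A). The largest is λ_max ≈ 62.416, hence ||A||_2 = sqrt(λ_max) ≈ 7.9004.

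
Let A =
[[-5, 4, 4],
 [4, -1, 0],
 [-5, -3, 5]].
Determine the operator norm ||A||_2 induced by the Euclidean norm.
||A||_2 ≈ 10.0504 (= sqrt(largest eigenvalue of A^T A))

||A||_2 = sigma_max(A) = sqrt(lambda_max(A^T A)). Form the symmetric matrix M = A^T A =
[[66, -9, -45],
 [-9, 26, 1],
 [-45, 1, 41]].
Its characteristic polynomial (trace, sum of principal 2x2 minors, determinant of M give the coefficients) is
  p(λ) = det(λ I - M) = λ^3 - 133λ^2 + 3381λ - 15129.
No integer candidate from the rational root theorem (±divisors of 15129) is a root, so the roots are irrational. The cubic discriminant is Δ = 21514516272 > 0, so there are three distinct real roots. p(5) = -1424 and p(6) = 585 have opposite signs, so a root lies in (5, 6); Newton's method refines it to λ ≈ 5.6966. p(26) = 445 and p(27) = -1116 have opposite signs, so a root lies in (26, 27); Newton's method refines it to λ ≈ 26.2922. p(101) = -80 and p(102) = 7209 have opposite signs, so a root lies in (101, 102); Newton's method refines it to λ ≈ 101.0112. Check (Vieta): the three roots sum to 133, matching tr M = 133.
So the eigenvalues of A^T A are ≈ 5.6966, 26.2922, 101.0112 (all ≥ 0, as they must be for A^T A). The largest is λ_max ≈ 101.0112, hence ||A||_2 = sqrt(λ_max) ≈ 10.0504.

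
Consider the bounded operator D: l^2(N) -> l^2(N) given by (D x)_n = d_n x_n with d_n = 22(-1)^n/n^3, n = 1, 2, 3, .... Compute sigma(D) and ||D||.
sigma(D) = {22(-1)^n/n^3 : n ≥ 1} ∪ {0}; ||D|| = 22

A bounded diagonal operator on l^2 with diagonal entries d_n has spectrum equal to the closure of {d_n : n ≥ 1}: every d_n is an eigenvalue (with eigenvector e_n), so {d_n} ⊂ sigma(D); the spectrum is closed, so its closure is too; and for lambda not in the closure, (D - lambda I) has bounded inverse (the diagonal entries 1/(d_n - lambda) are bounded). For our sequence d_n = 22(-1)^n/n^3, n = 1, 2, 3, ...:
  - {d_n} = {22(-1)^n/n^3 : n ≥ 1}; the only limit point is 0
  - closure = {22(-1)^n/n^3 : n ≥ 1} ∪ {0}
For the norm: a diagonal operator has ||D|| = sup_n |d_n|. Here |d_n| = 22/n^3 is decreasing, so sup_n |d_n| = |d_1| = 22. So ||D|| = 22.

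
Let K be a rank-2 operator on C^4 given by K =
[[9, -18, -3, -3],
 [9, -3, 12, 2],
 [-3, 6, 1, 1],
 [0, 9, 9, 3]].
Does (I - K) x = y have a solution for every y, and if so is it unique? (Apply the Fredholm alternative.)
(I - K) is invertible (det(I - K) = 45 ≠ 0), so for every y in C^4 the equation (I - K) x = y has a unique solution.

K has rank 2 and factors as K = U V^T = u1 v1^T + u2 v2^T with u1 = (-3, 2, 1, 3), v1 = (0, 3, 3, 1), u2 = (3, 3, -1, 0), v2 = (3, -3, 2, 0) (multiplying out reproduces the displayed K). The nonzero eigenvalues of U V^T coincide with those of the 2 x 2 matrix G = V^T U = [[v1·u1, v1·u2], [v2·u1, v2·u2]] = [[12, 6], [-13, -2]], and by the Sylvester determinant identity det(I_4 - U V^T) = det(I_2 - V^T U) = det([[-11, -6], [13, 3]]) = (-11)(3) - (-6)(13) = 45. (Direct check: I - K =
[[-8, 18, 3, 3],
 [-9, 4, -12, -2],
 [3, -6, 0, -1],
 [0, -9, -9, -2]]
has determinant 45.) The finite-dimensional Fredholm alternative says: either (I - K) is invertible, or ker(I - K) ≠ {0} and then range(I - K) = ker((I - K)^*)^⊥, with dim ker(I - K) = dim ker((I - K)^*). Since det(I - K) ≠ 0, 1 is not an eigenvalue of K and ker(I - K) = {0}, so we are in the first case: for every y there is a unique x = (I - K)^(-1) y. (Explicitly, by the Woodbury identity, (I - U V^T)^(-1) = I + U (I_2 - G)^(-1) V^T.)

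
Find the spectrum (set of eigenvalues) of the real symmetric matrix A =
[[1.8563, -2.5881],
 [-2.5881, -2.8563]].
sigma(A) ≈ {-4, 3}

A is real symmetric, so its spectrum consists of real eigenvalues. Expanding the characteristic polynomial of the displayed matrix gives
  det(λ I - A) = p(λ) = λ^2 + (1)λ + (-12).
Solving p(λ) = 0 yields eigenvalues ≈ -4, 3. (A is shown rounded to 4 decimals, so these recover the underlying integer eigenvalues to within that precision.)
Verification: the trace of A = -1 equals the sum of eigenvalues -1, and det(A) ≈ -12.0004 matches the eigenvalue product -12.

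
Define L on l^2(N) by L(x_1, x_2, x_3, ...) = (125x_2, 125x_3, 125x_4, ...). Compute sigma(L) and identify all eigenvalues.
sigma(L) = closed disk {z in C : |z| ≤ 125}; sigma_p(L) = open disk {z in C : |z| < 125}

Note L = 125·V where V is the unit left shift (V x)_k = x_{k+1}; so sigma(L) = 125·sigma(V) and ||L|| = 125||V||. ||L x||^2 = 15625sum_{k≥2} |x_k|^2 ≤ 15625||x||^2, with equality on {x : x_1 = 0}, so ||L|| = 125. For any lambda with |lambda| < 125, set r = lambda/125 (|r| < 1); the vector x = (1, r, r^2, ...) is in l^2 and satisfies L x = 125(r, r^2, ...) = lambda x, so lambda is an eigenvalue. On the boundary |lambda| = 125 the geometric series diverges, so no l^2 eigenvector exists, but these lambda lie in the approximate point spectrum. Hence sigma(L) is the closed disk of radius 125 and sigma_p(L) is the open disk.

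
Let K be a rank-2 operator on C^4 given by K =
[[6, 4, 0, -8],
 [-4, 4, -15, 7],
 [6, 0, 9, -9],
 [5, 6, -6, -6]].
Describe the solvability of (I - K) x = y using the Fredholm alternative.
(I - K) is invertible (det(I - K) = -52 ≠ 0), so for every y in C^4 the equation (I - K) x = y has a unique solution.

K has rank 2 and factors as K = U V^T = u1 v1^T + u2 v2^T with u1 = (-2, -2, 0, -3), v1 = (-1, -2, 3, 1), u2 = (-2, 3, -3, -1), v2 = (-2, 0, -3, 3) (multiplying out reproduces the displayed K). The nonzero eigenvalues of U V^T coincide with those of the 2 x 2 matrix G = V^T U = [[v1·u1, v1·u2], [v2·u1, v2·u2]] = [[3, -14], [-5, 10]], and by the Sylvester determinant identity det(I_4 - U V^T) = det(I_2 - V^T U) = det([[-2, 14], [5, -9]]) = (-2)(-9) - (14)(5) = -52. (Direct check: I - K =
[[-5, -4, 0, 8],
 [4, -3, 15, -7],
 [-6, 0, -8, 9],
 [-5, -6, 6, 7]]
has determinant -52.) The finite-dimensional Fredholm alternative says: either (I - K) is invertible, or ker(I - K) ≠ {0} and then range(I - K) = ker((I - K)^*)^⊥, with dim ker(I - K) = dim ker((I - K)^*). Since det(I - K) ≠ 0, 1 is not an eigenvalue of K and ker(I - K) = {0}, so we are in the first case: for every y there is a unique x = (I - K)^(-1) y. (Explicitly, by the Woodbury identity, (I - U V^T)^(-1) = I + U (I_2 - G)^(-1) V^T.)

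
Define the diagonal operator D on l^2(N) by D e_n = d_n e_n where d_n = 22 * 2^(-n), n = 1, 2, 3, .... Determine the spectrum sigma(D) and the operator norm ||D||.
sigma(D) = {22 * 2^(-n) : n ≥ 1} ∪ {0}; ||D|| = 11

A bounded diagonal operator on l^2 with diagonal entries d_n has spectrum equal to the closure of {d_n : n ≥ 1}: every d_n is an eigenvalue (with eigenvector e_n), so {d_n} ⊂ sigma(D); the spectrum is closed, so its closure is too; and for lambda not in the closure, (D - lambda I) has bounded inverse (the diagonal entries 1/(d_n - lambda) are bounded). For our sequence d_n = 22 * 2^(-n), n = 1, 2, 3, ...:
  - {d_n} = {22 * 2^(-n) : n ≥ 1}; the only limit point is 0
  - closure = {22 * 2^(-n) : n ≥ 1} ∪ {0}
For the norm: a diagonal operator has ||D|| = sup_n |d_n|. Here d_n = 22 * 2^(-n) is positive and decreasing, so sup_n |d_n| = d_1 = 22/2 = 11. So ||D|| = 11.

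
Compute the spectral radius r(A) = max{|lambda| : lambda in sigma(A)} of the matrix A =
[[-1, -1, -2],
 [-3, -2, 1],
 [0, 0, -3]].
r(A) = (3 + sqrt(13))/2 ≈ 3.3028

The eigenvalues of A are the roots of its characteristic polynomial. With M = A (coefficients from the trace, the sum of principal 2x2 minors, and det A):
  p(λ) = det(λ I - M) = λ^3 + 6λ^2 + 8λ - 3.
By the rational root theorem any rational root is an integer divisor of 3. Testing λ = -3: p(-3) = -27 + 54 - 24 - 3 = 0, so λ = -3 is a root. Dividing out (λ + 3) leaves p(λ) = (λ + 3)(λ^2 + 3λ - 1). For λ^2 + 3λ - 1 the discriminant is 13. It is nonnegative but not a perfect square, so the roots are real and irrational: λ = (-3 ± sqrt(13))/2 ≈ 0.3028, -3.3028.
Thus the eigenvalues (to 4 decimals) are 0.3028 (modulus 0.3028); -3.3028 (modulus 3.3028); -3 (modulus 3). The spectral radius is the largest modulus: r(A) = (3 + sqrt(13))/2 ≈ 3.3028. (Cross-check: r(A) ≤ ||A||_2 ≈ 3.926; equality holds whenever A is normal, though it can also hold for some non-normal A.)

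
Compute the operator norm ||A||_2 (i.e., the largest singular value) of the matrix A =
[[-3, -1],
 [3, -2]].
||A||_2 = sqrt((23 + sqrt(205))/2) ≈ 4.3196 (= sqrt(largest eigenvalue of A^T A))

||A||_2 = sigma_max(A) = sqrt(lambda_max(A^T A)). Form the symmetric matrix M = A^T A =
[[18, -3],
 [-3, 5]].
Its characteristic polynomial (trace, determinant of M give the coefficients) is
  p(λ) = det(λ I - M) = λ^2 - 23λ + 81.
For λ^2 - 23λ + 81 the discriminant is 205. It is nonnegative but not a perfect square, so the roots are real and irrational: λ = (23 ± sqrt(205))/2 ≈ 18.6589, 4.3411.
So the eigenvalues of A^T A are ≈ 4.3411, 18.6589 (all ≥ 0, as they must be for A^T A). The largest is λ_max = (23 + sqrt(205))/2 ≈ 18.6589, hence ||A||_2 = sqrt(λ_max) = sqrt((23 + sqrt(205))/2) ≈ 4.3196.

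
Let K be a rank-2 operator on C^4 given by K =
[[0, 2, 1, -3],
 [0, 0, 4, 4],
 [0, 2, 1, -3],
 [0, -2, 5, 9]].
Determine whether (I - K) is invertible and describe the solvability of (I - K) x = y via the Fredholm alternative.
(I - K) is invertible (det(I - K) = 15 ≠ 0), so for every y in C^4 the equation (I - K) x = y has a unique solution.

K has rank 2 and factors as K = U V^T = u1 v1^T + u2 v2^T with u1 = (0, -2, 0, -3), v1 = (0, 0, -2, -2), u2 = (-1, 0, -1, 1), v2 = (0, -2, -1, 3) (multiplying out reproduces the displayed K). The nonzero eigenvalues of U V^T coincide with those of the 2 x 2 matrix G = V^T U = [[v1·u1, v1·u2], [v2·u1, v2·u2]] = [[6, 0], [-5, 4]], and by the Sylvester determinant identity det(I_4 - U V^T) = det(I_2 - V^T U) = det([[-5, 0], [5, -3]]) = (-5)(-3) - (0)(5) = 15. (Direct check: I - K =
[[1, -2, -1, 3],
 [0, 1, -4, -4],
 [0, -2, 0, 3],
 [0, 2, -5, -8]]
has determinant 15.) The finite-dimensional Fredholm alternative says: either (I - K) is invertible, or ker(I - K) ≠ {0} and then range(I - K) = ker((I - K)^*)^⊥, with dim ker(I - K) = dim ker((I - K)^*). Since det(I - K) ≠ 0, 1 is not an eigenvalue of K and ker(I - K) = {0}, so we are in the first case: for every y there is a unique x = (I - K)^(-1) y. (Explicitly, by the Woodbury identity, (I - U V^T)^(-1) = I + U (I_2 - G)^(-1) V^T.)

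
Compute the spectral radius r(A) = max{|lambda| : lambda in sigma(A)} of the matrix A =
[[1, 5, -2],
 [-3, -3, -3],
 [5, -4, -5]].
r(A) ≈ 7.7604

The eigenvalues of A are the roots of its characteristic polynomial. With M = A (coefficients from the trace, the sum of principal 2x2 minors, and det A):
  p(λ) = det(λ I - M) = λ^3 + 7λ^2 + 20λ + 201.
No integer candidate from the rational root theorem (±divisors of 201) is a root, so the roots are irrational. The cubic discriminant is Δ = -872479 < 0, so there is one real root and a complex-conjugate pair. p(-8) = -23 and p(-7) = 61 have opposite signs, so a root lies in (-8, -7); Newton's method refines it to λ ≈ -7.7604. Dividing out (λ - (-7.7604)) leaves approximately λ^2 - 0.7604λ + 25.9008. For λ^2 - 0.7604λ + 25.9008 the discriminant is -103.0251. It is negative, so the remaining roots are the complex-conjugate pair λ ≈ 0.3802 ± 5.0751i. Their product equals the constant term, so |λ|^2 ≈ 25.9008 and |λ| ≈ 5.0893.
Thus the eigenvalues (to 4 decimals) are -7.7604 (modulus 7.7604); 0.3802 ± 5.0751i (modulus 5.0893). The spectral radius is the largest modulus: r(A) ≈ 7.7604. (Cross-check: r(A) ≤ ||A||_2 ≈ 8.4306; equality holds whenever A is normal, though it can also hold for some non-normal A.)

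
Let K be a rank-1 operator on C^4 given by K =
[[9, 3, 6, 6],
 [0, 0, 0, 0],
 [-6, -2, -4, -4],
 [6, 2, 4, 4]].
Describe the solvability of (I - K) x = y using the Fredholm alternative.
(I - K) is invertible (det(I - K) = -8 ≠ 0), so for every y in C^4 the equation (I - K) x = y has a unique solution.

K has rank 1, so it is an outer product K = u v^T: every row of K is a multiple of one row vector. Reading off the entries, u = (3, 0, -2, 2) and v = (3, 1, 2, 2) (row i of K equals u_i·v^T). A rank-one matrix u v^T satisfies K u = u (v·u) and kills the (3)-dimensional subspace v^⊥, so its characteristic polynomial is lambda^3 (lambda - v·u) with v·u = tr K = 9. Hence the eigenvalues of I - K are 1 (multiplicity 3) and 1 - (9) = -8, so det(I - K) = -8. (Direct check: I - K =
[[-8, -3, -6, -6],
 [0, 1, 0, 0],
 [6, 2, 5, 4],
 [-6, -2, -4, -3]]
has determinant -8.) The finite-dimensional Fredholm alternative says: either (I - K) is invertible, or ker(I - K) ≠ {0} and then range(I - K) = ker((I - K)^*)^⊥, with dim ker(I - K) = dim ker((I - K)^*). Since det(I - K) ≠ 0, 1 is not an eigenvalue of K and ker(I - K) = {0}, so we are in the first case: for every y there is a unique x = (I - K)^(-1) y. Explicitly, by the Sherman–Morrison formula, (I - u v^T)^(-1) = I + u v^T/(1 - v·u), i.e. (I - K)^(-1) = I + K/(-8).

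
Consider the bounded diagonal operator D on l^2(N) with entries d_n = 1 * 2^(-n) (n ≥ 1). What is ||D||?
||D|| = 1/2 (attained at n = 1)

For D diagonal, ||D|| = sup_n |d_n|. The sequence d_n = 1 * 2^(-n) is positive and strictly decreasing (ratio 2^(-1) < 1), so the supremum is d_1 = 1/2. Hence ||D|| = 1/2.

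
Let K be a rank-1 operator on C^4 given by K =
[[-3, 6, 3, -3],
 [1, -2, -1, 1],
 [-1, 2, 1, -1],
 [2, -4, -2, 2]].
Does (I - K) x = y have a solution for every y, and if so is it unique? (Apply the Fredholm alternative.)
(I - K) is invertible (det(I - K) = 3 ≠ 0), so for every y in C^4 the equation (I - K) x = y has a unique solution.

K has rank 1, so it is an outer product K = u v^T: every row of K is a multiple of one row vector. Reading off the entries, u = (-3, 1, -1, 2) and v = (1, -2, -1, 1) (row i of K equals u_i·v^T). A rank-one matrix u v^T satisfies K u = u (v·u) and kills the (3)-dimensional subspace v^⊥, so its characteristic polynomial is lambda^3 (lambda - v·u) with v·u = tr K = -2. Hence the eigenvalues of I - K are 1 (multiplicity 3) and 1 - (-2) = 3, so det(I - K) = 3. (Direct check: I - K =
[[4, -6, -3, 3],
 [-1, 3, 1, -1],
 [1, -2, 0, 1],
 [-2, 4, 2, -1]]
has determinant 3.) The finite-dimensional Fredholm alternative says: either (I - K) is invertible, or ker(I - K) ≠ {0} and then range(I - K) = ker((I - K)^*)^⊥, with dim ker(I - K) = dim ker((I - K)^*). Since det(I - K) ≠ 0, 1 is not an eigenvalue of K and ker(I - K) = {0}, so we are in the first case: for every y there is a unique x = (I - K)^(-1) y. Explicitly, by the Sherman–Morrison formula, (I - u v^T)^(-1) = I + u v^T/(1 - v·u), i.e. (I - K)^(-1) = I + K/(3).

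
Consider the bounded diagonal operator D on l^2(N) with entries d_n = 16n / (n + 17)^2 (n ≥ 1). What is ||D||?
||D|| = 4/17 (attained at n = 17)

For D diagonal, ||D|| = sup_n |d_n|. Treat f(x) = 16x / (x + 17)^2 for real x > 0. By the quotient rule, f'(x) = 16(17 - x)/(x + 17)^3, which is positive for x < 17 and negative for x > 17. So f has a unique maximum at x = 17, and since 17 is a positive integer, the supremum over n ≥ 1 is attained at n = 17: d_17 = 16·17/(17 + 17)^2 = 16·17/1156 = 4/17. Hence ||D|| = 4/17.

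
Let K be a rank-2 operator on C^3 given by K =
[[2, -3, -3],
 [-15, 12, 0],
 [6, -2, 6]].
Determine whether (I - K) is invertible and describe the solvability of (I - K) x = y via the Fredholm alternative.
(I - K) is invertible (det(I - K) = 62 ≠ 0), so for every y in C^3 the equation (I - K) x = y has a unique solution.

K has rank 2 and factors as K = U V^T = u1 v1^T + u2 v2^T with u1 = (0, 3, -2), v1 = (-3, 1, -3), u2 = (1, -3, 0), v2 = (2, -3, -3) (multiplying out reproduces the displayed K). The nonzero eigenvalues of U V^T coincide with those of the 2 x 2 matrix G = V^T U = [[v1·u1, v1·u2], [v2·u1, v2·u2]] = [[9, -6], [-3, 11]], and by the Sylvester determinant identity det(I_3 - U V^T) = det(I_2 - V^T U) = det([[-8, 6], [3, -10]]) = (-8)(-10) - (6)(3) = 62. (Direct check: I - K =
[[-1, 3, 3],
 [15, -11, 0],
 [-6, 2, -5]]
has determinant 62.) The finite-dimensional Fredholm alternative says: either (I - K) is invertible, or ker(I - K) ≠ {0} and then range(I - K) = ker((I - K)^*)^⊥, with dim ker(I - K) = dim ker((I - K)^*). Since det(I - K) ≠ 0, 1 is not an eigenvalue of K and ker(I - K) = {0}, so we are in the first case: for every y there is a unique x = (I - K)^(-1) y. (Explicitly, by the Woodbury identity, (I - U V^T)^(-1) = I + U (I_2 - G)^(-1) V^T.)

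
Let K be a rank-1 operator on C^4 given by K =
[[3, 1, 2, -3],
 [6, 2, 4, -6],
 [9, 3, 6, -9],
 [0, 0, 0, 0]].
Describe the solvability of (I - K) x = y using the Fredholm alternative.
(I - K) is invertible (det(I - K) = -10 ≠ 0), so for every y in C^4 the equation (I - K) x = y has a unique solution.

K has rank 1, so it is an outer product K = u v^T: every row of K is a multiple of one row vector. Reading off the entries, u = (1, 2, 3, 0) and v = (3, 1, 2, -3) (row i of K equals u_i·v^T). A rank-one matrix u v^T satisfies K u = u (v·u) and kills the (3)-dimensional subspace v^⊥, so its characteristic polynomial is lambda^3 (lambda - v·u) with v·u = tr K = 11. Hence the eigenvalues of I - K are 1 (multiplicity 3) and 1 - (11) = -10, so det(I - K) = -10. (Direct check: I - K =
[[-2, -1, -2, 3],
 [-6, -1, -4, 6],
 [-9, -3, -5, 9],
 [0, 0, 0, 1]]
has determinant -10.) The finite-dimensional Fredholm alternative says: either (I - K) is invertible, or ker(I - K) ≠ {0} and then range(I - K) = ker((I - K)^*)^⊥, with dim ker(I - K) = dim ker((I - K)^*). Since det(I - K) ≠ 0, 1 is not an eigenvalue of K and ker(I - K) = {0}, so we are in the first case: for every y there is a unique x = (I - K)^(-1) y. Explicitly, by the Sherman–Morrison formula, (I - u v^T)^(-1) = I + u v^T/(1 - v·u), i.e. (I - K)^(-1) = I + K/(-10).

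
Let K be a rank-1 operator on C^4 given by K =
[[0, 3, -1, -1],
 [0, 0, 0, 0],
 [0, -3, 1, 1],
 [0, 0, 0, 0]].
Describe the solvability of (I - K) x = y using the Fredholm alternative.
(I - K) is singular (det(I - K) = 0, i.e. 1 ∈ sigma(K)). (I - K) x = y is solvable iff y ⊥ ker((I - K)^*) = span{(0, 3, -1, -1)}, i.e. iff 3y_2 - y_3 - y_4 = 0. When solvable, the solutions are x = y + c·(1, 0, -1, 0), c arbitrary (ker(I - K) = span{(1, 0, -1, 0)}, dimension 1).

K has rank 1, so it is an outer product K = u v^T: every row of K is a multiple of one row vector. Reading off the entries, u = (1, 0, -1, 0) and v = (0, 3, -1, -1) (row i of K equals u_i·v^T). A rank-one matrix u v^T satisfies K u = u (v·u) and kills the (3)-dimensional subspace v^⊥, so its characteristic polynomial is lambda^3 (lambda - v·u) with v·u = tr K = 1. Hence the eigenvalues of I - K are 1 (multiplicity 3) and 1 - (1) = 0, so det(I - K) = 0. (Direct check: I - K =
[[1, -3, 1, 1],
 [0, 1, 0, 0],
 [0, 3, 0, -1],
 [0, 0, 0, 1]]
has determinant 0.) So 1 is an eigenvalue of K and (I - K) is not invertible. The finite-dimensional Fredholm alternative says: either (I - K) is invertible, or ker(I - K) ≠ {0} and then range(I - K) = ker((I - K)^*)^⊥, with dim ker(I - K) = dim ker((I - K)^*). We are in the second case, so we need both kernels. Kernel of I - K: (I - K) u = u - u (v·u) = u - u = 0, so ker(I - K) = span{u} = span{(1, 0, -1, 0)} (it is exactly 1-dimensional because rank(I - K) = 3). Kernel of the adjoint: K is real, so (I - K)^* = I - K^T = I - v u^T, and (I - v u^T) v = v - v (u·v) = 0; hence ker((I - K)^*) = span{v} = span{(0, 3, -1, -1)}. Therefore (I - K) x = y is solvable iff <y, v> = 0, i.e. iff 3y_2 - y_3 - y_4 = 0. When this holds, K y = u (v·y) = 0, so (I - K) y = y and x = y is a particular solution; the full solution set is the line x = y + c·u = y + c·(1, 0, -1, 0), c ∈ C.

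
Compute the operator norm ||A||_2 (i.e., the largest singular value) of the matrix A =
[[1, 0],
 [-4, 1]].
||A||_2 = sqrt((18 + sqrt(320))/2) ≈ 4.2361 (= sqrt(largest eigenvalue of A^T A))

||A||_2 = sigma_max(A) = sqrt(lambda_max(A^T A)). Form the symmetric matrix M = A^T A =
[[17, -4],
 [-4, 1]].
Its characteristic polynomial (trace, determinant of M give the coefficients) is
  p(λ) = det(λ I - M) = λ^2 - 18λ + 1.
For λ^2 - 18λ + 1 the discriminant is 320. It is nonnegative but not a perfect square, so the roots are real and irrational: λ = (18 ± sqrt(320))/2 ≈ 17.9443, 0.0557.
So the eigenvalues of A^T A are ≈ 0.0557, 17.9443 (all ≥ 0, as they must be for A^T A). The largest is λ_max = (18 + sqrt(320))/2 ≈ 17.9443, hence ||A||_2 = sqrt(λ_max) = sqrt((18 + sqrt(320))/2) ≈ 4.2361.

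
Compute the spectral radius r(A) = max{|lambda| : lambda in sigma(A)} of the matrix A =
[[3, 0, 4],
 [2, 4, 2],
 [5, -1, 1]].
r(A) = (3 + sqrt(65))/2 ≈ 5.5311

The eigenvalues of A are the roots of its characteristic polynomial. With M = A (coefficients from the trace, the sum of principal 2x2 minors, and det A):
  p(λ) = det(λ I - M) = λ^3 - 8λ^2 + λ + 70.
By the rational root theorem any rational root is an integer divisor of 70. Testing λ = 5: p(5) = 125 - 200 + 5 + 70 = 0, so λ = 5 is a root. Dividing out (λ - 5) leaves p(λ) = (λ - 5)(λ^2 - 3λ - 14). For λ^2 - 3λ - 14 the discriminant is 65. It is nonnegative but not a perfect square, so the roots are real and irrational: λ = (3 ± sqrt(65))/2 ≈ 5.5311, -2.5311.
Thus the eigenvalues (to 4 decimals) are 5.5311 (modulus 5.5311); -2.5311 (modulus 2.5311); 5 (modulus 5). The spectral radius is the largest modulus: r(A) = (3 + sqrt(65))/2 ≈ 5.5311. (Cross-check: r(A) ≤ ||A||_2 ≈ 7.3004; equality holds whenever A is normal, though it can also hold for some non-normal A.)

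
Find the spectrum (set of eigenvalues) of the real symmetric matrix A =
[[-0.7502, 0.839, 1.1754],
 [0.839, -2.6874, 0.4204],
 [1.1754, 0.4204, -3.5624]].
sigma(A) ≈ {-4, -3, 0}

A is real symmetric, so its spectrum consists of real eigenvalues. Expanding the characteristic polynomial of the displayed matrix gives
  det(λ I - A) = p(λ) = λ^3 + (7)λ^2 + (12)λ + (0).
Solving p(λ) = 0 yields eigenvalues ≈ -4, -3, 0. (A is shown rounded to 4 decimals, so these recover the underlying integer eigenvalues to within that precision.)
Verification: the trace of A = -7 equals the sum of eigenvalues -7, and det(A) ≈ 0.0001 matches the eigenvalue product 0.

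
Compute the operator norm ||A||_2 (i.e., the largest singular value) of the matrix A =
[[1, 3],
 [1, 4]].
||A||_2 = sqrt((27 + sqrt(725))/2) ≈ 5.1926 (= sqrt(largest eigenvalue of A^T A))

||A||_2 = sigma_max(A) = sqrt(lambda_max(A^T A)). Form the symmetric matrix M = A^T A =
[[2, 7],
 [7, 25]].
Its characteristic polynomial (trace, determinant of M give the coefficients) is
  p(λ) = det(λ I - M) = λ^2 - 27λ + 1.
For λ^2 - 27λ + 1 the discriminant is 725. It is nonnegative but not a perfect square, so the roots are real and irrational: λ = (27 ± sqrt(725))/2 ≈ 26.9629, 0.0371.
So the eigenvalues of A^T A are ≈ 0.0371, 26.9629 (all ≥ 0, as they must be for A^T A). The largest is λ_max = (27 + sqrt(725))/2 ≈ 26.9629, hence ||A||_2 = sqrt(λ_max) = sqrt((27 + sqrt(725))/2) ≈ 5.1926.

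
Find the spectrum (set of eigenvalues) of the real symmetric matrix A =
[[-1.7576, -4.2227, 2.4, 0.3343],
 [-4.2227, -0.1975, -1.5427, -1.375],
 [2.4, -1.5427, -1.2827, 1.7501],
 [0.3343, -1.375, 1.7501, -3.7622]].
sigma(A) ≈ {-6, -4, -2, 5}

A is real symmetric, so its spectrum consists of real eigenvalues. Expanding the characteristic polynomial of the displayed matrix gives
  det(λ I - A) = p(λ) = λ^4 + (7)λ^3 + (-16)λ^2 + (-172)λ + (-240).
Solving p(λ) = 0 yields eigenvalues ≈ -6, -4, -2, 5. (A is shown rounded to 4 decimals, so these recover the underlying integer eigenvalues to within that precision.)
Verification: the trace of A = -7 equals the sum of eigenvalues -7, and det(A) ≈ -239.9998 matches the eigenvalue product -240.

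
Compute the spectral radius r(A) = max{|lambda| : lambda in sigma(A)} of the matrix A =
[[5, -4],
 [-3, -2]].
r(A) = (3 + sqrt(97))/2 ≈ 6.4244

The eigenvalues of A are the roots of its characteristic polynomial. With M = A (coefficients from the trace and determinant):
  p(λ) = det(λ I - M) = λ^2 - 3λ - 22.
For λ^2 - 3λ - 22 the discriminant is 97. It is nonnegative but not a perfect square, so the roots are real and irrational: λ = (3 ± sqrt(97))/2 ≈ 6.4244, -3.4244.
Thus the eigenvalues (to 4 decimals) are 6.4244 (modulus 6.4244); -3.4244 (modulus 3.4244). The spectral radius is the largest modulus: r(A) = (3 + sqrt(97))/2 ≈ 6.4244. (Cross-check: r(A) ≤ ||A||_2 ≈ 6.5309; equality holds whenever A is normal, though it can also hold for some non-normal A.)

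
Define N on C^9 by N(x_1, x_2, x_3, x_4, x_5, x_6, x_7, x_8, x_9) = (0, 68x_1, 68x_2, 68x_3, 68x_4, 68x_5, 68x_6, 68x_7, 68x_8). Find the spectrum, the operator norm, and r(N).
sigma(N) = {0}; ||N|| = 68; r(N) = 0. (N is nilpotent with N^9 = 0.)

On C^9, N is a strictly lower-triangular matrix with 68 on the subdiagonal and zeros elsewhere, so its characteristic polynomial is lambda^9 and every eigenvalue is 0: sigma(N) = {0}. For the operator norm, N e_i = 68e_{i+1} for i = 1, ..., 8 and N e_9 = 0, so the singular values of N are 68 (with multiplicity 8) and 0; hence ||N|| = 68. The spectral radius r(N) = max|lambda| = 0. Note ||N|| > r(N) — characteristic of non-normal nilpotent operators. Indeed N^9 = 0.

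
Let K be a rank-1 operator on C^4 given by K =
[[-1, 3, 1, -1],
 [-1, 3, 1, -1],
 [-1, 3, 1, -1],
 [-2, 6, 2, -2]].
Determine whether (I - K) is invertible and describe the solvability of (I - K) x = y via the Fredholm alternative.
(I - K) is singular (det(I - K) = 0, i.e. 1 ∈ sigma(K)). (I - K) x = y is solvable iff y ⊥ ker((I - K)^*) = span{(-1, 3, 1, -1)}, i.e. iff -y_1 + 3y_2 + y_3 - y_4 = 0. When solvable, the solutions are x = y + c·(1, 1, 1, 2), c arbitrary (ker(I - K) = span{(1, 1, 1, 2)}, dimension 1).

K has rank 1, so it is an outer product K = u v^T: every row of K is a multiple of one row vector. Reading off the entries, u = (1, 1, 1, 2) and v = (-1, 3, 1, -1) (row i of K equals u_i·v^T). A rank-one matrix u v^T satisfies K u = u (v·u) and kills the (3)-dimensional subspace v^⊥, so its characteristic polynomial is lambda^3 (lambda - v·u) with v·u = tr K = 1. Hence the eigenvalues of I - K are 1 (multiplicity 3) and 1 - (1) = 0, so det(I - K) = 0. (Direct check: I - K =
[[2, -3, -1, 1],
 [1, -2, -1, 1],
 [1, -3, 0, 1],
 [2, -6, -2, 3]]
has determinant 0.) So 1 is an eigenvalue of K and (I - K) is not invertible. The finite-dimensional Fredholm alternative says: either (I - K) is invertible, or ker(I - K) ≠ {0} and then range(I - K) = ker((I - K)^*)^⊥, with dim ker(I - K) = dim ker((I - K)^*). We are in the second case, so we need both kernels. Kernel of I - K: (I - K) u = u - u (v·u) = u - u = 0, so ker(I - K) = span{u} = span{(1, 1, 1, 2)} (it is exactly 1-dimensional because rank(I - K) = 3). Kernel of the adjoint: K is real, so (I - K)^* = I - K^T = I - v u^T, and (I - v u^T) v = v - v (u·v) = 0; hence ker((I - K)^*) = span{v} = span{(-1, 3, 1, -1)}. Therefore (I - K) x = y is solvable iff <y, v> = 0, i.e. iff -y_1 + 3y_2 + y_3 - y_4 = 0. When this holds, K y = u (v·y) = 0, so (I - K) y = y and x = y is a particular solution; the full solution set is the line x = y + c·u = y + c·(1, 1, 1, 2), c ∈ C.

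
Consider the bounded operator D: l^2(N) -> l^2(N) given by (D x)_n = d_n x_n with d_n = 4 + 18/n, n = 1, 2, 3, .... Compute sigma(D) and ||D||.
sigma(D) = {4 + 18/n : n ≥ 1} ∪ {4}; ||D|| = 22

A bounded diagonal operator on l^2 with diagonal entries d_n has spectrum equal to the closure of {d_n : n ≥ 1}: every d_n is an eigenvalue (with eigenvector e_n), so {d_n} ⊂ sigma(D); the spectrum is closed, so its closure is too; and for lambda not in the closure, (D - lambda I) has bounded inverse (the diagonal entries 1/(d_n - lambda) are bounded). For our sequence d_n = 4 + 18/n, n = 1, 2, 3, ...:
  - {d_n} = {4 + 18/n : n ≥ 1}; the only limit point is 4
  - closure = {4 + 18/n : n ≥ 1} ∪ {4}
For the norm: a diagonal operator has ||D|| = sup_n |d_n|. Here d_n = 4 + 18/n is positive and decreasing, so sup_n |d_n| = d_1 = 4 + 18 = 22. So ||D|| = 22.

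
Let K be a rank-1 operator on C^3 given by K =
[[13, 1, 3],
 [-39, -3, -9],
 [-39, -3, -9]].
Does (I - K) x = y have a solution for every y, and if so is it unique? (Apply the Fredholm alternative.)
(I - K) is singular (det(I - K) = 0, i.e. 1 ∈ sigma(K)). (I - K) x = y is solvable iff y ⊥ ker((I - K)^*) = span{(13, 1, 3)}, i.e. iff 13y_1 + y_2 + 3y_3 = 0. When solvable, the solutions are x = y + c·(1, -3, -3), c arbitrary (ker(I - K) = span{(1, -3, -3)}, dimension 1).

K has rank 1, so it is an outer product K = u v^T: every row of K is a multiple of one row vector. Reading off the entries, u = (1, -3, -3) and v = (13, 1, 3) (row i of K equals u_i·v^T). A rank-one matrix u v^T satisfies K u = u (v·u) and kills the (2)-dimensional subspace v^⊥, so its characteristic polynomial is lambda^2 (lambda - v·u) with v·u = tr K = 1. Hence the eigenvalues of I - K are 1 (multiplicity 2) and 1 - (1) = 0, so det(I - K) = 0. (Direct check: I - K =
[[-12, -1, -3],
 [39, 4, 9],
 [39, 3, 10]]
has determinant 0.) So 1 is an eigenvalue of K and (I - K) is not invertible. The finite-dimensional Fredholm alternative says: either (I - K) is invertible, or ker(I - K) ≠ {0} and then range(I - K) = ker((I - K)^*)^⊥, with dim ker(I - K) = dim ker((I - K)^*). We are in the second case, so we need both kernels. Kernel of I - K: (I - K) u = u - u (v·u) = u - u = 0, so ker(I - K) = span{u} = span{(1, -3, -3)} (it is exactly 1-dimensional because rank(I - K) = 2). Kernel of the adjoint: K is real, so (I - K)^* = I - K^T = I - v u^T, and (I - v u^T) v = v - v (u·v) = 0; hence ker((I - K)^*) = span{v} = span{(13, 1, 3)}. Therefore (I - K) x = y is solvable iff <y, v> = 0, i.e. iff 13y_1 + y_2 + 3y_3 = 0. When this holds, K y = u (v·y) = 0, so (I - K) y = y and x = y is a particular solution; the full solution set is the line x = y + c·u = y + c·(1, -3, -3), c ∈ C.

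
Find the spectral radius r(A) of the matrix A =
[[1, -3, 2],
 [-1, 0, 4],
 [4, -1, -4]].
r(A) ≈ 5.7929

The eigenvalues of A are the roots of its characteristic polynomial. With M = A (coefficients from the trace, the sum of principal 2x2 minors, and det A):
  p(λ) = det(λ I - M) = λ^3 + 3λ^2 - 11λ + 30.
No integer candidate from the rational root theorem (±divisors of 30) is a root, so the roots are irrational. The cubic discriminant is Δ = -38947 < 0, so there is one real root and a complex-conjugate pair. p(-6) = -12 and p(-5) = 35 have opposite signs, so a root lies in (-6, -5); Newton's method refines it to λ ≈ -5.7929. Dividing out (λ - (-5.7929)) leaves approximately λ^2 - 2.7929λ + 5.1788. For λ^2 - 2.7929λ + 5.1788 the discriminant is -12.915. It is negative, so the remaining roots are the complex-conjugate pair λ ≈ 1.3964 ± 1.7969i. Their product equals the constant term, so |λ|^2 ≈ 5.1788 and |λ| ≈ 2.2757.
Thus the eigenvalues (to 4 decimals) are -5.7929 (modulus 5.7929); 1.3964 ± 1.7969i (modulus 2.2757). The spectral radius is the largest modulus: r(A) ≈ 5.7929. (Cross-check: r(A) ≤ ||A||_2 ≈ 6.8727; equality holds whenever A is normal, though it can also hold for some non-normal A.)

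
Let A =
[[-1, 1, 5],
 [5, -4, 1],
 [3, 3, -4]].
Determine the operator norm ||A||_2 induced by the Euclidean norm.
||A||_2 ≈ 7.1536 (= sqrt(largest eigenvalue of A^T A))

||A||_2 = sigma_max(A) = sqrt(lambda_max(A^T A)). Form the symmetric matrix M = A^T A =
[[35, -12, -12],
 [-12, 26, -11],
 [-12, -11, 42]].
Its characteristic polynomial (trace, sum of principal 2x2 minors, determinant of M give the coefficients) is
  p(λ) = det(λ I - M) = λ^3 - 103λ^2 + 3063λ - 21025.
No integer candidate from the rational root theorem (±divisors of 21025) is a root, so the roots are irrational. The cubic discriminant is Δ = 148529408 > 0, so there are three distinct real roots. p(9) = -1072 and p(10) = 305 have opposite signs, so a root lies in (9, 10); Newton's method refines it to λ ≈ 9.7689. p(42) = 17 and p(43) = -256 have opposite signs, so a root lies in (42, 43); Newton's method refines it to λ ≈ 42.0575. p(51) = -64 and p(52) = 347 have opposite signs, so a root lies in (51, 52); Newton's method refines it to λ ≈ 51.1736. Check (Vieta): the three roots sum to 103, matching tr M = 103.
So the eigenvalues of A^T A are ≈ 9.7689, 42.0575, 51.1736 (all ≥ 0, as they must be for A^T A). The largest is λ_max ≈ 51.1736, hence ||A||_2 = sqrt(λ_max) ≈ 7.1536.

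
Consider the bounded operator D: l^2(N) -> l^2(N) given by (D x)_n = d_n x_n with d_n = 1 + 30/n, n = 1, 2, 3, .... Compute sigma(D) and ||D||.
sigma(D) = {1 + 30/n : n ≥ 1} ∪ {1}; ||D|| = 31

A bounded diagonal operator on l^2 with diagonal entries d_n has spectrum equal to the closure of {d_n : n ≥ 1}: every d_n is an eigenvalue (with eigenvector e_n), so {d_n} ⊂ sigma(D); the spectrum is closed, so its closure is too; and for lambda not in the closure, (D - lambda I) has bounded inverse (the diagonal entries 1/(d_n - lambda) are bounded). For our sequence d_n = 1 + 30/n, n = 1, 2, 3, ...:
  - {d_n} = {1 + 30/n : n ≥ 1}; the only limit point is 1
  - closure = {1 + 30/n : n ≥ 1} ∪ {1}
For the norm: a diagonal operator has ||D|| = sup_n |d_n|. Here d_n = 1 + 30/n is positive and decreasing, so sup_n |d_n| = d_1 = 1 + 30 = 31. So ||D|| = 31.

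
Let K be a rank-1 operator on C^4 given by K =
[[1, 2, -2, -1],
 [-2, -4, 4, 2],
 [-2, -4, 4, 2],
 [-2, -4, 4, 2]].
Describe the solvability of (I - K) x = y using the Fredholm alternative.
(I - K) is invertible (det(I - K) = -2 ≠ 0), so for every y in C^4 the equation (I - K) x = y has a unique solution.

K has rank 1, so it is an outer product K = u v^T: every row of K is a multiple of one row vector. Reading off the entries, u = (-1, 2, 2, 2) and v = (-1, -2, 2, 1) (row i of K equals u_i·v^T). A rank-one matrix u v^T satisfies K u = u (v·u) and kills the (3)-dimensional subspace v^⊥, so its characteristic polynomial is lambda^3 (lambda - v·u) with v·u = tr K = 3. Hence the eigenvalues of I - K are 1 (multiplicity 3) and 1 - (3) = -2, so det(I - K) = -2. (Direct check: I - K =
[[0, -2, 2, 1],
 [2, 5, -4, -2],
 [2, 4, -3, -2],
 [2, 4, -4, -1]]
has determinant -2.) The finite-dimensional Fredholm alternative says: either (I - K) is invertible, or ker(I - K) ≠ {0} and then range(I - K) = ker((I - K)^*)^⊥, with dim ker(I - K) = dim ker((I - K)^*). Since det(I - K) ≠ 0, 1 is not an eigenvalue of K and ker(I - K) = {0}, so we are in the first case: for every y there is a unique x = (I - K)^(-1) y. Explicitly, by the Sherman–Morrison formula, (I - u v^T)^(-1) = I + u v^T/(1 - v·u), i.e. (I - K)^(-1) = I + K/(-2).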